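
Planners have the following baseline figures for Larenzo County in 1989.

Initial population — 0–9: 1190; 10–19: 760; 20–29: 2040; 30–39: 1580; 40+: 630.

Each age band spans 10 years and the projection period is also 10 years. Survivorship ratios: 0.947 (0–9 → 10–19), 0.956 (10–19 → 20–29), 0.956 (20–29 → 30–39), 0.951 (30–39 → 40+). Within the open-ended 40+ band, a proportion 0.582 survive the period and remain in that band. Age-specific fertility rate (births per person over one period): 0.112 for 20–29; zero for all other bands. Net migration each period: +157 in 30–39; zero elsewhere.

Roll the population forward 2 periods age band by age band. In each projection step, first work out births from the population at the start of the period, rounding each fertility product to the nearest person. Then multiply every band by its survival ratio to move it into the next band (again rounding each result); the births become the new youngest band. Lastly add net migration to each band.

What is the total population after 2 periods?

Numbering the bands 1..5 from youngest to oldest:
Period 1:
Births: 2040 × 0.112 = 228
Band 2: 1190 × 0.947 = 1127
Band 3: 760 × 0.956 = 727
Band 4: 2040 × 0.956 = 1950
Band 5: 1580 × 0.951 + 630 × 0.582 = 1503 + 367 = 1870
Net migration: Band 4 + 157 → 2107
Population now: 0–9=228, 10–19=1127, 20–29=727, 30–39=2107, 40+=1870
Period 2:
Births: 727 × 0.112 = 81
Band 2: 228 × 0.947 = 216
Band 3: 1127 × 0.956 = 1077
Band 4: 727 × 0.956 = 695
Band 5: 2107 × 0.951 + 1870 × 0.582 = 2004 + 1088 = 3092
Net migration: Band 4 + 157 → 852
Population now: 0–9=81, 10–19=216, 20–29=1077, 30–39=852, 40+=3092
Total after period 2: 81 + 216 + 1077 + 852 + 3092 = 5318

5318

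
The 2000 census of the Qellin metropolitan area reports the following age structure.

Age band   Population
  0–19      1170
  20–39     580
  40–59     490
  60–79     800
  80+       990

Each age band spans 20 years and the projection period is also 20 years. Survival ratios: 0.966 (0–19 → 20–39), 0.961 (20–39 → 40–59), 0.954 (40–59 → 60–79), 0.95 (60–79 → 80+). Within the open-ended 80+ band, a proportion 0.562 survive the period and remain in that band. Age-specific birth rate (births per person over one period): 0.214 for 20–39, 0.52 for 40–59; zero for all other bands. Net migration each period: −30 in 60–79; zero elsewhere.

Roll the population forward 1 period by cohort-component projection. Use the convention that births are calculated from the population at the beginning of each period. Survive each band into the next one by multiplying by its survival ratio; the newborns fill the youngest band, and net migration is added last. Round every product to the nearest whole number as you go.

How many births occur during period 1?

Period 1.
Births: 580 × 0.214 = 124 ; 490 × 0.52 = 255 — total 379
20–39: 1170 × 0.966 = 1130
40–59: 580 × 0.961 = 557
60–79: 490 × 0.954 = 467
80+: 800 × 0.95 + 990 × 0.562 = 760 + 556 = 1316
Net migration: 60–79 − 30 → 437
Giving 379 / 1130 / 557 / 437 / 1316.

379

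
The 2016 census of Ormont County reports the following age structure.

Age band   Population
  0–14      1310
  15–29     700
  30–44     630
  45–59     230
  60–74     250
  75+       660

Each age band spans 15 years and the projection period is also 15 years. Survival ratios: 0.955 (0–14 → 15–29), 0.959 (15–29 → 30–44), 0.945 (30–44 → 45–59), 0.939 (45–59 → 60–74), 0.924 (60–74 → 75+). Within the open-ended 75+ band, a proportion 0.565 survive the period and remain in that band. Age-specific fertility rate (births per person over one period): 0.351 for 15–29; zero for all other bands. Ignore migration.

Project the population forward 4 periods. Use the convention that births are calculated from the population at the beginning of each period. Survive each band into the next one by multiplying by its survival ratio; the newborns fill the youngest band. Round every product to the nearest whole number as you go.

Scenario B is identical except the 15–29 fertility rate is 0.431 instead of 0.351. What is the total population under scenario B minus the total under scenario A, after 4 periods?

— Period 1 —
Births: 700 × 0.351 = 246
15–29: 1310 × 0.955 = 1251
30–44: 700 × 0.959 = 671
45–59: 630 × 0.945 = 595
60–74: 230 × 0.939 = 216
75+: 250 × 0.924 + 660 × 0.565 = 231 + 373 = 604
→ [246, 1251, 671, 595, 216, 604]
— Period 2 —
Births: 1251 × 0.351 = 439
15–29: 246 × 0.955 = 235
30–44: 1251 × 0.959 = 1200
45–59: 671 × 0.945 = 634
60–74: 595 × 0.939 = 559
75+: 216 × 0.924 + 604 × 0.565 = 200 + 341 = 541
→ [439, 235, 1200, 634, 559, 541]
— Period 3 —
Births: 235 × 0.351 = 82
15–29: 439 × 0.955 = 419
30–44: 235 × 0.959 = 225
45–59: 1200 × 0.945 = 1134
60–74: 634 × 0.939 = 595
75+: 559 × 0.924 + 541 × 0.565 = 517 + 306 = 823
→ [82, 419, 225, 1134, 595, 823]
— Period 4 —
Births: 419 × 0.351 = 147
15–29: 82 × 0.955 = 78
30–44: 419 × 0.959 = 402
45–59: 225 × 0.945 = 213
60–74: 1134 × 0.939 = 1065
75+: 595 × 0.924 + 823 × 0.565 = 550 + 465 = 1015
→ [147, 78, 402, 213, 1065, 1015]
Scenario A total after 4 periods: 2920
Scenario B projection —
— Period 1 —
Births: 700 × 0.431 = 302
15–29: 1310 × 0.955 = 1251
30–44: 700 × 0.959 = 671
45–59: 630 × 0.945 = 595
60–74: 230 × 0.939 = 216
75+: 250 × 0.924 + 660 × 0.565 = 231 + 373 = 604
→ [302, 1251, 671, 595, 216, 604]
— Period 2 —
Births: 1251 × 0.431 = 539
15–29: 302 × 0.955 = 288
30–44: 1251 × 0.959 = 1200
45–59: 671 × 0.945 = 634
60–74: 595 × 0.939 = 559
75+: 216 × 0.924 + 604 × 0.565 = 200 + 341 = 541
→ [539, 288, 1200, 634, 559, 541]
— Period 3 —
Births: 288 × 0.431 = 124
15–29: 539 × 0.955 = 515
30–44: 288 × 0.959 = 276
45–59: 1200 × 0.945 = 1134
60–74: 634 × 0.939 = 595
75+: 559 × 0.924 + 541 × 0.565 = 517 + 306 = 823
→ [124, 515, 276, 1134, 595, 823]
— Period 4 —
Births: 515 × 0.431 = 222
15–29: 124 × 0.955 = 118
30–44: 515 × 0.959 = 494
45–59: 276 × 0.945 = 261
60–74: 1134 × 0.939 = 1065
75+: 595 × 0.924 + 823 × 0.565 = 550 + 465 = 1015
→ [222, 118, 494, 261, 1065, 1015]
Scenario B total after 4 periods: 3175
Difference B − A = 3175 − 2920 = 255

255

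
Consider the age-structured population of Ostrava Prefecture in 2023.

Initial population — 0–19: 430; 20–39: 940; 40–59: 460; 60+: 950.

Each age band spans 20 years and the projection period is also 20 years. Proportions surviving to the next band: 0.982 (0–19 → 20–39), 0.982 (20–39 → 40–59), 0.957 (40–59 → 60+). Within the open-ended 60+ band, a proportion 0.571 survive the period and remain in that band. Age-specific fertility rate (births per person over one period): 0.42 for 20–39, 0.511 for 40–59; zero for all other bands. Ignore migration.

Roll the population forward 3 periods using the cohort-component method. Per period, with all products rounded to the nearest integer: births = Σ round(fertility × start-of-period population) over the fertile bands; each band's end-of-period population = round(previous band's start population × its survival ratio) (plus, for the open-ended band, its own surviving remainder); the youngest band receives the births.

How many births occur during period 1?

630

(Groups numbered youngest = 1 to oldest = 4.)
— Period 1 —
Births: 940 × 0.42 = 395  |  460 × 0.511 = 235 → 630
Group 2: 430 × 0.982 = 422
Group 3: 940 × 0.982 = 923
Group 4: 460 × 0.957 + 950 × 0.571 = 440 + 542 = 982
End of period: [630, 422, 923, 982]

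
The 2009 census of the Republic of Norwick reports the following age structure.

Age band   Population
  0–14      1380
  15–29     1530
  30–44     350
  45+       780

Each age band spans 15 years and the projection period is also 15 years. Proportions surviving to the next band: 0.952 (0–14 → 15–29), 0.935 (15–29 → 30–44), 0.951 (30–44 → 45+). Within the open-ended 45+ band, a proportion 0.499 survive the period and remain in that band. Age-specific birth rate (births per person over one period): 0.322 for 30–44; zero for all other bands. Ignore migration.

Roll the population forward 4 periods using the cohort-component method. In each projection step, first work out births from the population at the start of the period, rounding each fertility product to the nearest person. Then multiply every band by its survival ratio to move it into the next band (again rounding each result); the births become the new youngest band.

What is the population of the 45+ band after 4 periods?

1108

Let group 1 be 0–14 through group 4 = 45+.
[period 1]
Births: 350 * 0.322 = 113
Group 2: 1380 * 0.952 = 1314
Group 3: 1530 * 0.935 = 1431
Group 4: 350 * 0.951 + 780 * 0.499 = 333 + 389 = 722
Giving 113 / 1314 / 1431 / 722.
[period 2]
Births: 1431 * 0.322 = 461
Group 2: 113 * 0.952 = 108
Group 3: 1314 * 0.935 = 1229
Group 4: 1431 * 0.951 + 722 * 0.499 = 1361 + 360 = 1721
Giving 461 / 108 / 1229 / 1721.
[period 3]
Births: 1229 * 0.322 = 396
Group 2: 461 * 0.952 = 439
Group 3: 108 * 0.935 = 101
Group 4: 1229 * 0.951 + 1721 * 0.499 = 1169 + 859 = 2028
Giving 396 / 439 / 101 / 2028.
[period 4]
Births: 101 * 0.322 = 33
Group 2: 396 * 0.952 = 377
Group 3: 439 * 0.935 = 410
Group 4: 101 * 0.951 + 2028 * 0.499 = 96 + 1012 = 1108
Giving 33 / 377 / 410 / 1108.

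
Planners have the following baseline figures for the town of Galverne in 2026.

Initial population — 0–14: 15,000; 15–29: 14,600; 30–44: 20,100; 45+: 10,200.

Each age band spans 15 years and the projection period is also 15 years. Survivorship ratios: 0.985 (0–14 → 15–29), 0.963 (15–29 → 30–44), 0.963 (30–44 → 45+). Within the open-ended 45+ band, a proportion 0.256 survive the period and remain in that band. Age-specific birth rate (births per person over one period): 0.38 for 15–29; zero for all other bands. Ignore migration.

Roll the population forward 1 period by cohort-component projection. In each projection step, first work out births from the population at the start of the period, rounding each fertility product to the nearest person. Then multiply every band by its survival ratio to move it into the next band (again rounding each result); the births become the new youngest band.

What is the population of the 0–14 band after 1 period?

Numbering the groups 1..4 from youngest to oldest:
Period 1:
Births: 14600 * 0.38 = 5548
Group 2: 15000 * 0.985 = 14775
Group 3: 14600 * 0.963 = 14060
Group 4: 20100 * 0.963 + 10200 * 0.256 = 19356 + 2611 = 21967
Population now: 0–14=5548, 15–29=14775, 30–44=14060, 45+=21967

5548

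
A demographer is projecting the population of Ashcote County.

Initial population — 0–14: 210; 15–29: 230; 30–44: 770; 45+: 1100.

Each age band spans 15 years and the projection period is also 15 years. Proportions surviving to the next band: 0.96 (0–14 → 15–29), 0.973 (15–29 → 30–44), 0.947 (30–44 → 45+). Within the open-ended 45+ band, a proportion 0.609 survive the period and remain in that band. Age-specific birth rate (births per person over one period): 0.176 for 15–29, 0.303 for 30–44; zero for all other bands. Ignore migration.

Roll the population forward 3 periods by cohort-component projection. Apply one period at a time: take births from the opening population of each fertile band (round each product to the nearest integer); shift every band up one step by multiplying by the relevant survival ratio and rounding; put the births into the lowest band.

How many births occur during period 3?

106

Numbering the groups 1..4 from youngest to oldest:
After projecting period 1:
Births: 230 × 0.176 = 40 ; 770 × 0.303 = 233 ⇒ total 273
Group 2: 210 × 0.96 = 202
Group 3: 230 × 0.973 = 224
Group 4: 770 × 0.947 + 1100 × 0.609 = 729 + 670 = 1399
Giving 273 / 202 / 224 / 1399.
After projecting period 2:
Births: 202 × 0.176 = 36 ; 224 × 0.303 = 68 ⇒ total 104
Group 2: 273 × 0.96 = 262
Group 3: 202 × 0.973 = 197
Group 4: 224 × 0.947 + 1399 × 0.609 = 212 + 852 = 1064
Giving 104 / 262 / 197 / 1064.
After projecting period 3:
Births: 262 × 0.176 = 46 ; 197 × 0.303 = 60 ⇒ total 106
Group 2: 104 × 0.96 = 100
Group 3: 262 × 0.973 = 255
Group 4: 197 × 0.947 + 1064 × 0.609 = 187 + 648 = 835
Giving 106 / 100 / 255 / 835.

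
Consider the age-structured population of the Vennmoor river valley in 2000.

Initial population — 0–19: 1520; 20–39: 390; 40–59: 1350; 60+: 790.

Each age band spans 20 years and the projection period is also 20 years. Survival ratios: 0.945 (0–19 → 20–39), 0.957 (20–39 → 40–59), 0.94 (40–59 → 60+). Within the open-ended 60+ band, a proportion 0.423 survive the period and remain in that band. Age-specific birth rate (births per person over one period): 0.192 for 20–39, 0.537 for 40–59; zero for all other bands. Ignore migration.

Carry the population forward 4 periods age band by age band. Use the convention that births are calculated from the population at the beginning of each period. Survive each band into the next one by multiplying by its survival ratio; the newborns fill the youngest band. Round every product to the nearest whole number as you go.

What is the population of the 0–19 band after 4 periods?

474

Numbering the groups 1..4 from youngest to oldest:
Period 1:
Births: 390 × 0.192 = 75 ; 1350 × 0.537 = 725 — total 800
Group 2: 1520 × 0.945 = 1436
Group 3: 390 × 0.957 = 373
Group 4: 1350 × 0.94 + 790 × 0.423 = 1269 + 334 = 1603
Population now: 0–19=800, 20–39=1436, 40–59=373, 60+=1603
Period 2:
Births: 1436 × 0.192 = 276 ; 373 × 0.537 = 200 — total 476
Group 2: 800 × 0.945 = 756
Group 3: 1436 × 0.957 = 1374
Group 4: 373 × 0.94 + 1603 × 0.423 = 351 + 678 = 1029
Population now: 0–19=476, 20–39=756, 40–59=1374, 60+=1029
Period 3:
Births: 756 × 0.192 = 145 ; 1374 × 0.537 = 738 — total 883
Group 2: 476 × 0.945 = 450
Group 3: 756 × 0.957 = 723
Group 4: 1374 × 0.94 + 1029 × 0.423 = 1292 + 435 = 1727
Population now: 0–19=883, 20–39=450, 40–59=723, 60+=1727
Period 4:
Births: 450 × 0.192 = 86 ; 723 × 0.537 = 388 — total 474
Group 2: 883 × 0.945 = 834
Group 3: 450 × 0.957 = 431
Group 4: 723 × 0.94 + 1727 × 0.423 = 680 + 731 = 1411
Population now: 0–19=474, 20–39=834, 40–59=431, 60+=1411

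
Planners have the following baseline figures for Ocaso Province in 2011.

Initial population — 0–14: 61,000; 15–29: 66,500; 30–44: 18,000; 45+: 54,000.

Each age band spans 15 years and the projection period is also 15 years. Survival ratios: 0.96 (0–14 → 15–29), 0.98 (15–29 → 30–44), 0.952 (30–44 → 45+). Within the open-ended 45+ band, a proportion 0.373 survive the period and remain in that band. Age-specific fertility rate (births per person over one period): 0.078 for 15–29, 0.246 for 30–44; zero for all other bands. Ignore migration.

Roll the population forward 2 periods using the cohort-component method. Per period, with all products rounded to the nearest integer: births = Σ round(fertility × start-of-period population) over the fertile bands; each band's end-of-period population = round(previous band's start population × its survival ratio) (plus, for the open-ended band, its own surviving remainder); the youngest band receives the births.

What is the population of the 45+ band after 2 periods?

75947

Period 1.
Births: 66500 * 0.078 = 5187, 18000 * 0.246 = 4428 ⇒ total 9615
15–29: 61000 * 0.96 = 58560
30–44: 66500 * 0.98 = 65170
45+: 18000 * 0.952 + 54000 * 0.373 = 17136 + 20142 = 37278
Population now: 0–14=9615, 15–29=58560, 30–44=65170, 45+=37278
Period 2.
Births: 58560 * 0.078 = 4568, 65170 * 0.246 = 16032 ⇒ total 20600
15–29: 9615 * 0.96 = 9230
30–44: 58560 * 0.98 = 57389
45+: 65170 * 0.952 + 37278 * 0.373 = 62042 + 13905 = 75947
Population now: 0–14=20600, 15–29=9230, 30–44=57389, 45+=75947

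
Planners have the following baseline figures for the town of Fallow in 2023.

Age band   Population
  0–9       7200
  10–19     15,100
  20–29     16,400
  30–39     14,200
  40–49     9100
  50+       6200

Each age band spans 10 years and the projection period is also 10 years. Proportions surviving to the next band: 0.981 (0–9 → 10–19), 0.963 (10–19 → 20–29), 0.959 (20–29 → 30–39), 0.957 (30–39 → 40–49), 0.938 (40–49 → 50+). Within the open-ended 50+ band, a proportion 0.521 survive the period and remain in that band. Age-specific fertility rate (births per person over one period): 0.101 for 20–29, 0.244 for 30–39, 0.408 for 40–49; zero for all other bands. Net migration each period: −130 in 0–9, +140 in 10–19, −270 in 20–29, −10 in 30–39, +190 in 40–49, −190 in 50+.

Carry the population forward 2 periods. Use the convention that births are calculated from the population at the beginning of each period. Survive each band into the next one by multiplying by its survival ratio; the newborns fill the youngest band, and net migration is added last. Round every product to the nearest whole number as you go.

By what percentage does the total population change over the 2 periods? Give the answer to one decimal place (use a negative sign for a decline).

8.2

Numbering the groups 1..6 from youngest to oldest:
— Period 1 —
Births: 16400 × 0.101 = 1656  |  14200 × 0.244 = 3465  |  9100 × 0.408 = 3713 ⇒ total 8834
Group 2: 7200 × 0.981 = 7063
Group 3: 15100 × 0.963 = 14541
Group 4: 16400 × 0.959 = 15728
Group 5: 14200 × 0.957 = 13589
Group 6: 9100 × 0.938 + 6200 × 0.521 = 8536 + 3230 = 11766
Net migration: Group 1 − 130 → 8704; Group 2 + 140 → 7203; Group 3 − 270 → 14271; Group 4 − 10 → 15718; Group 5 + 190 → 13779; Group 6 − 190 → 11576
Giving 8704 / 7203 / 14271 / 15718 / 13779 / 11576.
— Period 2 —
Births: 14271 × 0.101 = 1441  |  15718 × 0.244 = 3835  |  13779 × 0.408 = 5622 ⇒ total 10898
Group 2: 8704 × 0.981 = 8539
Group 3: 7203 × 0.963 = 6936
Group 4: 14271 × 0.959 = 13686
Group 5: 15718 × 0.957 = 15042
Group 6: 13779 × 0.938 + 11576 × 0.521 = 12925 + 6031 = 18956
Net migration: Group 1 − 130 → 10768; Group 2 + 140 → 8679; Group 3 − 270 → 6666; Group 4 − 10 → 13676; Group 5 + 190 → 15232; Group 6 − 190 → 18766
Giving 10768 / 8679 / 6666 / 13676 / 15232 / 18766.
Total: 68200 → 73787; change = 5587; percentage change = 8.2%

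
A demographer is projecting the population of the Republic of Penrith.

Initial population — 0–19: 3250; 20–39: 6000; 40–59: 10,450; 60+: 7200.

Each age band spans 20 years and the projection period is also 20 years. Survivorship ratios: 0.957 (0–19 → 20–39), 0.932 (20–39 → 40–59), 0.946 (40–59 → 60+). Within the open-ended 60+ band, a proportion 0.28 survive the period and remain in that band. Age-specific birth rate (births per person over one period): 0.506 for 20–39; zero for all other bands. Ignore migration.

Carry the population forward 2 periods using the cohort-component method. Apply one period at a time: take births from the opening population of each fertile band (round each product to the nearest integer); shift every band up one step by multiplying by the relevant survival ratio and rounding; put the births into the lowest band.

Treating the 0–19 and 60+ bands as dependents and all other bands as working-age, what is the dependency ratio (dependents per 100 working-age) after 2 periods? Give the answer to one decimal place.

175.7

Period 1:
Births: 6000 * 0.506 = 3036
20–39: 3250 * 0.957 = 3110
40–59: 6000 * 0.932 = 5592
60+: 10450 * 0.946 + 7200 * 0.28 = 9886 + 2016 = 11902
Giving 3036 / 3110 / 5592 / 11902.
Period 2:
Births: 3110 * 0.506 = 1574
20–39: 3036 * 0.957 = 2905
40–59: 3110 * 0.932 = 2899
60+: 5592 * 0.946 + 11902 * 0.28 = 5290 + 3333 = 8623
Giving 1574 / 2905 / 2899 / 8623.
Dependents (band 0–19 + band 60+) = 1574 + 8623 = 10197; working-age = 5804; ratio = 10197/5804 × 100 = 175.7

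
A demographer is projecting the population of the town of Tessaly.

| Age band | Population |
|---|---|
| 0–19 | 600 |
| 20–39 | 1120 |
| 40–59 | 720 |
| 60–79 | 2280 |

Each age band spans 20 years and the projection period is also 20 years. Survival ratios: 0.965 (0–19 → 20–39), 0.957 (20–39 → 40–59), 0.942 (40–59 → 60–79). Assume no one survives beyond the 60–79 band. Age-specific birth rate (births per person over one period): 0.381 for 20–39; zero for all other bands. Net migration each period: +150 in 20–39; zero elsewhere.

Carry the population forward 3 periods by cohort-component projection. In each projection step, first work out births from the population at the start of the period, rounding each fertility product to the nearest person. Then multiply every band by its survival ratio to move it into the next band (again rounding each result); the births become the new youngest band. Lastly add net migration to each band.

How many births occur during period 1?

427

Call the bands 1 to 4, youngest first.
After projecting period 1:
Births: 1120 * 0.381 = 427
Band 2: 600 * 0.965 = 579
Band 3: 1120 * 0.957 = 1072
Band 4: 720 * 0.942 = 678
Net migration: Band 2 + 150 → 729
→ [427, 729, 1072, 678]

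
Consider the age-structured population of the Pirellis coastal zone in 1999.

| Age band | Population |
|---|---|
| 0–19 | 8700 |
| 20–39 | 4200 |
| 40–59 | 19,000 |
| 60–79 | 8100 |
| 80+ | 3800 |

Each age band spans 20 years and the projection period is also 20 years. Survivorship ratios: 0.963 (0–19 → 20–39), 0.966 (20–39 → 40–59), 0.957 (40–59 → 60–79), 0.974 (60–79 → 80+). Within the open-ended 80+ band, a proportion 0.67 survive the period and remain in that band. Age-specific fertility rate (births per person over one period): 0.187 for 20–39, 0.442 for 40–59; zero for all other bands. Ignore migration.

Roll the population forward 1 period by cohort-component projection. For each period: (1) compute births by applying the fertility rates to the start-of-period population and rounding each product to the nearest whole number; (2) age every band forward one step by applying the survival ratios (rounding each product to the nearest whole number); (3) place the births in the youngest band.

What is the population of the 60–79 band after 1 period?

Numbering the bands 1..5 from youngest to oldest:
[period 1]
Births: 4200 * 0.187 = 785  |  19000 * 0.442 = 8398 — total 9183
Band 2: 8700 * 0.963 = 8378
Band 3: 4200 * 0.966 = 4057
Band 4: 19000 * 0.957 = 18183
Band 5: 8100 * 0.974 + 3800 * 0.67 = 7889 + 2546 = 10435
Population now: 0–19=9183, 20–39=8378, 40–59=4057, 60–79=18183, 80+=10435

18183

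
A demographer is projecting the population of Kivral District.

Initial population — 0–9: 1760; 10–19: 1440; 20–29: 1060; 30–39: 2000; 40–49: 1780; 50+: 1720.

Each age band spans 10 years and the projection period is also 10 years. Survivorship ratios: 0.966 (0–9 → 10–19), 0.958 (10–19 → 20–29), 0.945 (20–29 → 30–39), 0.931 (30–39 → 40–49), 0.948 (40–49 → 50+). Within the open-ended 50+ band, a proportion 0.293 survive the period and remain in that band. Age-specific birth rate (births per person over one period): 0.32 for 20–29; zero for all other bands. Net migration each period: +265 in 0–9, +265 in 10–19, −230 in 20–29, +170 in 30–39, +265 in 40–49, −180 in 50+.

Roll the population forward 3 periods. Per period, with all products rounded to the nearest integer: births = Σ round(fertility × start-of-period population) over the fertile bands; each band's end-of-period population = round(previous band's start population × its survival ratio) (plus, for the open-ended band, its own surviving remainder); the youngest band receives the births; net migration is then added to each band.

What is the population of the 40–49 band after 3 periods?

Period 1.
Births: 1060 * 0.32 = 339
10–19: 1760 * 0.966 = 1700
20–29: 1440 * 0.958 = 1380
30–39: 1060 * 0.945 = 1002
40–49: 2000 * 0.931 = 1862
50+: 1780 * 0.948 + 1720 * 0.293 = 1687 + 504 = 2191
Net migration: 0–9 + 265 → 604; 10–19 + 265 → 1965; 20–29 − 230 → 1150; 30–39 + 170 → 1172; 40–49 + 265 → 2127; 50+ − 180 → 2011
→ [604, 1965, 1150, 1172, 2127, 2011]
Period 2.
Births: 1150 * 0.32 = 368
10–19: 604 * 0.966 = 583
20–29: 1965 * 0.958 = 1882
30–39: 1150 * 0.945 = 1087
40–49: 1172 * 0.931 = 1091
50+: 2127 * 0.948 + 2011 * 0.293 = 2016 + 589 = 2605
Net migration: 0–9 + 265 → 633; 10–19 + 265 → 848; 20–29 − 230 → 1652; 30–39 + 170 → 1257; 40–49 + 265 → 1356; 50+ − 180 → 2425
→ [633, 848, 1652, 1257, 1356, 2425]
Period 3.
Births: 1652 * 0.32 = 529
10–19: 633 * 0.966 = 611
20–29: 848 * 0.958 = 812
30–39: 1652 * 0.945 = 1561
40–49: 1257 * 0.931 = 1170
50+: 1356 * 0.948 + 2425 * 0.293 = 1285 + 711 = 1996
Net migration: 0–9 + 265 → 794; 10–19 + 265 → 876; 20–29 − 230 → 582; 30–39 + 170 → 1731; 40–49 + 265 → 1435; 50+ − 180 → 1816
→ [794, 876, 582, 1731, 1435, 1816]

1435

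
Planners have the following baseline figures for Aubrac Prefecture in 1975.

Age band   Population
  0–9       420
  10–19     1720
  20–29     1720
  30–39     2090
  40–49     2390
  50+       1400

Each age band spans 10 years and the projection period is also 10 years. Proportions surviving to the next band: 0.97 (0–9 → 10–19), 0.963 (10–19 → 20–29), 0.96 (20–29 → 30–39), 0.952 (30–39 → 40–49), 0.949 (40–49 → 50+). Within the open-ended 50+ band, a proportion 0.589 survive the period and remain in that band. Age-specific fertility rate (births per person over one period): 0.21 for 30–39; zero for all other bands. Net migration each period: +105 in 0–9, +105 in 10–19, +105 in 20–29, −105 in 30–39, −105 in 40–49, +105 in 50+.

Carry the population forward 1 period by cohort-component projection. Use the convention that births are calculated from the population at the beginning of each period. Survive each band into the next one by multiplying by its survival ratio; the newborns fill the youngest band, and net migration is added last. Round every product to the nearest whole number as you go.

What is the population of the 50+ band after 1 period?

3198

Let group 1 be 0–9 through group 6 = 50+.
After projecting period 1:
Births: 2090 × 0.21 = 439
Group 2: 420 × 0.97 = 407
Group 3: 1720 × 0.963 = 1656
Group 4: 1720 × 0.96 = 1651
Group 5: 2090 × 0.952 = 1990
Group 6: 2390 × 0.949 + 1400 × 0.589 = 2268 + 825 = 3093
Net migration: Group 1 + 105 → 544; Group 2 + 105 → 512; Group 3 + 105 → 1761; Group 4 − 105 → 1546; Group 5 − 105 → 1885; Group 6 + 105 → 3198
Giving 544 / 512 / 1761 / 1546 / 1885 / 3198.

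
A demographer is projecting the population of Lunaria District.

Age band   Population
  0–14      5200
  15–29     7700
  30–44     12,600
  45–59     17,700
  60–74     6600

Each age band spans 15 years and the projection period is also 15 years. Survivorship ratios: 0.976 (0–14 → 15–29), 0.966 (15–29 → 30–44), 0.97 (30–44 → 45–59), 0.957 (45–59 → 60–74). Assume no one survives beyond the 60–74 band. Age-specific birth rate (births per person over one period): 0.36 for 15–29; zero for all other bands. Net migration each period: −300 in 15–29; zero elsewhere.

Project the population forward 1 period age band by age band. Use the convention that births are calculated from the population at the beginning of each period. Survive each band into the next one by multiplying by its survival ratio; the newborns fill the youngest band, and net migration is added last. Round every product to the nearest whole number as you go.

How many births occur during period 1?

Period 1.
Births: 7700 * 0.36 = 2772
15–29: 5200 * 0.976 = 5075
30–44: 7700 * 0.966 = 7438
45–59: 12600 * 0.97 = 12222
60–74: 17700 * 0.957 = 16939
Net migration: 15–29 − 300 → 4775
End of period: [2772, 4775, 7438, 12222, 16939]

2772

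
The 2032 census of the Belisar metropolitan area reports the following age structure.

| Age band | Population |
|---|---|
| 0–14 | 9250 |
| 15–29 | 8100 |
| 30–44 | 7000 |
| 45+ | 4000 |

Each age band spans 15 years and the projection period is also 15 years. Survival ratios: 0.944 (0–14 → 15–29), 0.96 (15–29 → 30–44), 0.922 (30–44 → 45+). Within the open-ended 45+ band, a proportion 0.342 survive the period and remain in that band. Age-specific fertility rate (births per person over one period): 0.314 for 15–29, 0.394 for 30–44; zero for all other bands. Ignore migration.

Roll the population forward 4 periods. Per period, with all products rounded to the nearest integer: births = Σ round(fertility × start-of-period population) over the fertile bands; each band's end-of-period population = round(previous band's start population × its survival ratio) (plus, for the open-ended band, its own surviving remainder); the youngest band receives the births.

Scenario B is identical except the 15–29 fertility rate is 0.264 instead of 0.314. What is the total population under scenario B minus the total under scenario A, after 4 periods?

(Groups numbered youngest = 1 to oldest = 4.)
Period 1.
Births: 8100 * 0.314 = 2543 ; 7000 * 0.394 = 2758 — total 5301
Group 2: 9250 * 0.944 = 8732
Group 3: 8100 * 0.96 = 7776
Group 4: 7000 * 0.922 + 4000 * 0.342 = 6454 + 1368 = 7822
Giving 5301 / 8732 / 7776 / 7822.
Period 2.
Births: 8732 * 0.314 = 2742 ; 7776 * 0.394 = 3064 — total 5806
Group 2: 5301 * 0.944 = 5004
Group 3: 8732 * 0.96 = 8383
Group 4: 7776 * 0.922 + 7822 * 0.342 = 7169 + 2675 = 9844
Giving 5806 / 5004 / 8383 / 9844.
Period 3.
Births: 5004 * 0.314 = 1571 ; 8383 * 0.394 = 3303 — total 4874
Group 2: 5806 * 0.944 = 5481
Group 3: 5004 * 0.96 = 4804
Group 4: 8383 * 0.922 + 9844 * 0.342 = 7729 + 3367 = 11096
Giving 4874 / 5481 / 4804 / 11096.
Period 4.
Births: 5481 * 0.314 = 1721 ; 4804 * 0.394 = 1893 — total 3614
Group 2: 4874 * 0.944 = 4601
Group 3: 5481 * 0.96 = 5262
Group 4: 4804 * 0.922 + 11096 * 0.342 = 4429 + 3795 = 8224
Giving 3614 / 4601 / 5262 / 8224.
Scenario A total after 4 periods: 21701
Scenario B projection —
Period 1.
Births: 8100 * 0.264 = 2138 ; 7000 * 0.394 = 2758 — total 4896
Group 2: 9250 * 0.944 = 8732
Group 3: 8100 * 0.96 = 7776
Group 4: 7000 * 0.922 + 4000 * 0.342 = 6454 + 1368 = 7822
Giving 4896 / 8732 / 7776 / 7822.
Period 2.
Births: 8732 * 0.264 = 2305 ; 7776 * 0.394 = 3064 — total 5369
Group 2: 4896 * 0.944 = 4622
Group 3: 8732 * 0.96 = 8383
Group 4: 7776 * 0.922 + 7822 * 0.342 = 7169 + 2675 = 9844
Giving 5369 / 4622 / 8383 / 9844.
Period 3.
Births: 4622 * 0.264 = 1220 ; 8383 * 0.394 = 3303 — total 4523
Group 2: 5369 * 0.944 = 5068
Group 3: 4622 * 0.96 = 4437
Group 4: 8383 * 0.922 + 9844 * 0.342 = 7729 + 3367 = 11096
Giving 4523 / 5068 / 4437 / 11096.
Period 4.
Births: 5068 * 0.264 = 1338 ; 4437 * 0.394 = 1748 — total 3086
Group 2: 4523 * 0.944 = 4270
Group 3: 5068 * 0.96 = 4865
Group 4: 4437 * 0.922 + 11096 * 0.342 = 4091 + 3795 = 7886
Giving 3086 / 4270 / 4865 / 7886.
Scenario B total after 4 periods: 20107
Difference B − A = 20107 − 21701 = -1594

-1594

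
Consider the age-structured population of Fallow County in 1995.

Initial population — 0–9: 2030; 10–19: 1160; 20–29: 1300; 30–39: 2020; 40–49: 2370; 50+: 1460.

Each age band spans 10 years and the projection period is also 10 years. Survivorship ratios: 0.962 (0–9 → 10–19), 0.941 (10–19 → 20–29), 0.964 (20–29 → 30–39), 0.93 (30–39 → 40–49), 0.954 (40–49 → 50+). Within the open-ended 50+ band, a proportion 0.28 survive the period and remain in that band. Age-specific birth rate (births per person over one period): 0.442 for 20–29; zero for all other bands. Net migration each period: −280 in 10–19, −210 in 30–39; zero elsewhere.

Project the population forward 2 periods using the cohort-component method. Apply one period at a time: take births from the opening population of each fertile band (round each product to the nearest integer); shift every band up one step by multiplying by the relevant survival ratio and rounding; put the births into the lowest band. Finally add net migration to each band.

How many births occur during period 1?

Numbering the bands 1..6 from youngest to oldest:
[period 1]
Births: 1300 × 0.442 = 575
Band 2: 2030 × 0.962 = 1953
Band 3: 1160 × 0.941 = 1092
Band 4: 1300 × 0.964 = 1253
Band 5: 2020 × 0.93 = 1879
Band 6: 2370 × 0.954 + 1460 × 0.28 = 2261 + 409 = 2670
Net migration: Band 2 − 280 → 1673; Band 4 − 210 → 1043
Population now: 0–9=575, 10–19=1673, 20–29=1092, 30–39=1043, 40–49=1879, 50+=2670

575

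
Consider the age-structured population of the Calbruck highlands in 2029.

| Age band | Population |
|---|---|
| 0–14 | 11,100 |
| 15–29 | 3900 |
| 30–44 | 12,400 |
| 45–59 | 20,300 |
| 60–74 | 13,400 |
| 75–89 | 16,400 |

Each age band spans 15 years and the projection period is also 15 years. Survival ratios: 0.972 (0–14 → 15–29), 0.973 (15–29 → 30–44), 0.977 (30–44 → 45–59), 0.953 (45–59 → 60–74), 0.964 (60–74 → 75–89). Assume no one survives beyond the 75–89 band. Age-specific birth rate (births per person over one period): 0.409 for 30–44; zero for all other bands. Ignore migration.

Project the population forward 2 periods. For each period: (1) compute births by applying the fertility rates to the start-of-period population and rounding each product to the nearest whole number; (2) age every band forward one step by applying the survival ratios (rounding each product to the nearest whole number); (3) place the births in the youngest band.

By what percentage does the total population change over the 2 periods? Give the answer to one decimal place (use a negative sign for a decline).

Call the groups 1 to 6, youngest first.
— Period 1 —
Births: 12400 * 0.409 = 5072
Group 2: 11100 * 0.972 = 10789
Group 3: 3900 * 0.973 = 3795
Group 4: 12400 * 0.977 = 12115
Group 5: 20300 * 0.953 = 19346
Group 6: 13400 * 0.964 = 12918
End of period: [5072, 10789, 3795, 12115, 19346, 12918]
— Period 2 —
Births: 3795 * 0.409 = 1552
Group 2: 5072 * 0.972 = 4930
Group 3: 10789 * 0.973 = 10498
Group 4: 3795 * 0.977 = 3708
Group 5: 12115 * 0.953 = 11546
Group 6: 19346 * 0.964 = 18650
End of period: [1552, 4930, 10498, 3708, 11546, 18650]
Total: 77500 → 50884; change = -26616; percentage change = -34.3%

-34.3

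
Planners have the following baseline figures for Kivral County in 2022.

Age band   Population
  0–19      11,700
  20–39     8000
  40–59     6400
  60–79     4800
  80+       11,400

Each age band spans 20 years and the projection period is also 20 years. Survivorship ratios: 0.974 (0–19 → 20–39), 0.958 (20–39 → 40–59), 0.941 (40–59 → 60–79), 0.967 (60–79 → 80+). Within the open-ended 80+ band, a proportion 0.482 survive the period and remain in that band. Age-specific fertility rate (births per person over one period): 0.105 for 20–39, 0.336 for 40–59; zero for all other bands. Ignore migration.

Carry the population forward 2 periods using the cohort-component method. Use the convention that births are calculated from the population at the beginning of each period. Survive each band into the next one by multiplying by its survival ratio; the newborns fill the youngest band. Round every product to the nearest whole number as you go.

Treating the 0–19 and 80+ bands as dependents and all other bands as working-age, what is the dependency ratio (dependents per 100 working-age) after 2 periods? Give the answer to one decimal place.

[period 1]
Births: 8000 × 0.105 = 840, 6400 × 0.336 = 2150 → 2990
20–39: 11700 × 0.974 = 11396
40–59: 8000 × 0.958 = 7664
60–79: 6400 × 0.941 = 6022
80+: 4800 × 0.967 + 11400 × 0.482 = 4642 + 5495 = 10137
End of period: [2990, 11396, 7664, 6022, 10137]
[period 2]
Births: 11396 × 0.105 = 1197, 7664 × 0.336 = 2575 → 3772
20–39: 2990 × 0.974 = 2912
40–59: 11396 × 0.958 = 10917
60–79: 7664 × 0.941 = 7212
80+: 6022 × 0.967 + 10137 × 0.482 = 5823 + 4886 = 10709
End of period: [3772, 2912, 10917, 7212, 10709]
Dependents (band 0–19 + band 80+) = 3772 + 10709 = 14481; working-age = 21041; ratio = 14481/21041 × 100 = 68.8

68.8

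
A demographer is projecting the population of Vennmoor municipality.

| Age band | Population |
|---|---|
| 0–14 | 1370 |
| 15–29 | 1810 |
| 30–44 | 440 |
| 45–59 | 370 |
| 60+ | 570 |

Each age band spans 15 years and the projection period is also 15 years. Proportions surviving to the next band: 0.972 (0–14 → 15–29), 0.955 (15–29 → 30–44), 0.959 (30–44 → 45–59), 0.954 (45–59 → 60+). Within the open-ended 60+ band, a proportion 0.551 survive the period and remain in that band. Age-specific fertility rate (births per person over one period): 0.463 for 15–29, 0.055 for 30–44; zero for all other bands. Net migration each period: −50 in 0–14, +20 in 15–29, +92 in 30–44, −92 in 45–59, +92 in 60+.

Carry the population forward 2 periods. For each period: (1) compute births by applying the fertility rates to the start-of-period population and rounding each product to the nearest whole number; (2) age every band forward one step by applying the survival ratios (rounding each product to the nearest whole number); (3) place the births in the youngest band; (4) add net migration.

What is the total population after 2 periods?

Numbering the groups 1..5 from youngest to oldest:
Period 1:
Births: 1810 * 0.463 = 838  |  440 * 0.055 = 24 — total 862
Group 2: 1370 * 0.972 = 1332
Group 3: 1810 * 0.955 = 1729
Group 4: 440 * 0.959 = 422
Group 5: 370 * 0.954 + 570 * 0.551 = 353 + 314 = 667
Net migration: Group 1 − 50 → 812; Group 2 + 20 → 1352; Group 3 + 92 → 1821; Group 4 − 92 → 330; Group 5 + 92 → 759
→ [812, 1352, 1821, 330, 759]
Period 2:
Births: 1352 * 0.463 = 626  |  1821 * 0.055 = 100 — total 726
Group 2: 812 * 0.972 = 789
Group 3: 1352 * 0.955 = 1291
Group 4: 1821 * 0.959 = 1746
Group 5: 330 * 0.954 + 759 * 0.551 = 315 + 418 = 733
Net migration: Group 1 − 50 → 676; Group 2 + 20 → 809; Group 3 + 92 → 1383; Group 4 − 92 → 1654; Group 5 + 92 → 825
→ [676, 809, 1383, 1654, 825]
Total after period 2: 676 + 809 + 1383 + 1654 + 825 = 5347

5347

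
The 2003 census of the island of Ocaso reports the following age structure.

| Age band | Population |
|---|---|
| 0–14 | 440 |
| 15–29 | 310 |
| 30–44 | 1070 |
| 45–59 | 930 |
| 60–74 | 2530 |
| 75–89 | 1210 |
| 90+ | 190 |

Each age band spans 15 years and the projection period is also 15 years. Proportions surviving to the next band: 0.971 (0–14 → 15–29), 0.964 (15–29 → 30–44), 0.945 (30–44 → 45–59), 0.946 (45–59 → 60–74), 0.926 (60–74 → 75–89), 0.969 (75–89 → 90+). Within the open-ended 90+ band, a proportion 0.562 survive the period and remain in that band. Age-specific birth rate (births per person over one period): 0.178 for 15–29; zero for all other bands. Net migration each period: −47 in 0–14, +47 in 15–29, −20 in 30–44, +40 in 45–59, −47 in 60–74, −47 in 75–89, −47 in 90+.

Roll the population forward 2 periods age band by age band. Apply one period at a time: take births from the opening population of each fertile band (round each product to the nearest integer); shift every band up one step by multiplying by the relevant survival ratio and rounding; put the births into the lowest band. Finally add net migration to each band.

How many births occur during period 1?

55

Let group 1 be 0–14 through group 7 = 90+.
Period 1.
Births: 310 × 0.178 = 55
Group 2: 440 × 0.971 = 427
Group 3: 310 × 0.964 = 299
Group 4: 1070 × 0.945 = 1011
Group 5: 930 × 0.946 = 880
Group 6: 2530 × 0.926 = 2343
Group 7: 1210 × 0.969 + 190 × 0.562 = 1172 + 107 = 1279
Net migration: Group 1 − 47 → 8; Group 2 + 47 → 474; Group 3 − 20 → 279; Group 4 + 40 → 1051; Group 5 − 47 → 833; Group 6 − 47 → 2296; Group 7 − 47 → 1232
→ [8, 474, 279, 1051, 833, 2296, 1232]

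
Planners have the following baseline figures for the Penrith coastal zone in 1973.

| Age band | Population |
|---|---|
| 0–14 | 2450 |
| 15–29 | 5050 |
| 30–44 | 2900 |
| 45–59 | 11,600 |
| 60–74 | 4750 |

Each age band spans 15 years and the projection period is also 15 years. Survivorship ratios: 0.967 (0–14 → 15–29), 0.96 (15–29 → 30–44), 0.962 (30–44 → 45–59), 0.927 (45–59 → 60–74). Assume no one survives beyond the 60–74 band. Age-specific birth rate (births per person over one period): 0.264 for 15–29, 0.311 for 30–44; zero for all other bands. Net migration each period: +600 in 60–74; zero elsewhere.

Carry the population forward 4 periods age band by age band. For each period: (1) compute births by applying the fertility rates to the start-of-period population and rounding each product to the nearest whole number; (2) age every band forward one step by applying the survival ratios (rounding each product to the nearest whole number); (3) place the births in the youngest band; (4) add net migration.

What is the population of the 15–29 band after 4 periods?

1236

— Period 1 —
Births: 5050 × 0.264 = 1333, 2900 × 0.311 = 902 → 2235
15–29: 2450 × 0.967 = 2369
30–44: 5050 × 0.96 = 4848
45–59: 2900 × 0.962 = 2790
60–74: 11600 × 0.927 = 10753
Net migration: 60–74 + 600 → 11353
→ [2235, 2369, 4848, 2790, 11353]
— Period 2 —
Births: 2369 × 0.264 = 625, 4848 × 0.311 = 1508 → 2133
15–29: 2235 × 0.967 = 2161
30–44: 2369 × 0.96 = 2274
45–59: 4848 × 0.962 = 4664
60–74: 2790 × 0.927 = 2586
Net migration: 60–74 + 600 → 3186
→ [2133, 2161, 2274, 4664, 3186]
— Period 3 —
Births: 2161 × 0.264 = 571, 2274 × 0.311 = 707 → 1278
15–29: 2133 × 0.967 = 2063
30–44: 2161 × 0.96 = 2075
45–59: 2274 × 0.962 = 2188
60–74: 4664 × 0.927 = 4324
Net migration: 60–74 + 600 → 4924
→ [1278, 2063, 2075, 2188, 4924]
— Period 4 —
Births: 2063 × 0.264 = 545, 2075 × 0.311 = 645 → 1190
15–29: 1278 × 0.967 = 1236
30–44: 2063 × 0.96 = 1980
45–59: 2075 × 0.962 = 1996
60–74: 2188 × 0.927 = 2028
Net migration: 60–74 + 600 → 2628
→ [1190, 1236, 1980, 1996, 2628]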